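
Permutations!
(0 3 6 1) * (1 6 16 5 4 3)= (0 1)(3 16 5 4)= [1, 0, 2, 16, 3, 4, 6, 7, 8, 9, 10, 11, 12, 13, 14, 15, 5]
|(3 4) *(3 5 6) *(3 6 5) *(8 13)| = 2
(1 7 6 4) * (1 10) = (1 7 6 4 10) = [0, 7, 2, 3, 10, 5, 4, 6, 8, 9, 1]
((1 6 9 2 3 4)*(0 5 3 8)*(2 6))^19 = (0 2 4 5 8 1 3)(6 9) = [2, 3, 4, 0, 5, 8, 9, 7, 1, 6]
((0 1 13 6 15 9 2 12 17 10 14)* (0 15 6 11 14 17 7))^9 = [7, 0, 9, 3, 4, 5, 6, 12, 8, 15, 17, 13, 2, 1, 11, 14, 16, 10] = (0 7 12 2 9 15 14 11 13 1)(10 17)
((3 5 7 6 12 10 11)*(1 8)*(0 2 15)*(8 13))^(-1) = [15, 8, 0, 11, 4, 3, 7, 5, 13, 9, 12, 10, 6, 1, 14, 2] = (0 15 2)(1 8 13)(3 11 10 12 6 7 5)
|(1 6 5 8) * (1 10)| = 5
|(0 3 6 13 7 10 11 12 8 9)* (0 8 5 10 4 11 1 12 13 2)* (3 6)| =12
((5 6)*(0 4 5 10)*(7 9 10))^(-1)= (0 10 9 7 6 5 4)= [10, 1, 2, 3, 0, 4, 5, 6, 8, 7, 9]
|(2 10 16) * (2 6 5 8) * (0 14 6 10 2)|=10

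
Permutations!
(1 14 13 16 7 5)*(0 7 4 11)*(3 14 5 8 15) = (0 7 8 15 3 14 13 16 4 11)(1 5) = [7, 5, 2, 14, 11, 1, 6, 8, 15, 9, 10, 0, 12, 16, 13, 3, 4]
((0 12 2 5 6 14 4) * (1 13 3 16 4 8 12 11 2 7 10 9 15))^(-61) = [12, 2, 10, 6, 8, 9, 15, 16, 13, 0, 4, 7, 3, 5, 1, 11, 14] = (0 12 3 6 15 11 7 16 14 1 2 10 4 8 13 5 9)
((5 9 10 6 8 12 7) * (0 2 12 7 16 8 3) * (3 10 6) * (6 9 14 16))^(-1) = (0 3 10 6 12 2)(5 7 8 16 14) = [3, 1, 0, 10, 4, 7, 12, 8, 16, 9, 6, 11, 2, 13, 5, 15, 14]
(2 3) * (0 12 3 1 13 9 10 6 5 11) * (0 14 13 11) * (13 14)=(14)(0 12 3 2 1 11 13 9 10 6 5)=[12, 11, 1, 2, 4, 0, 5, 7, 8, 10, 6, 13, 3, 9, 14]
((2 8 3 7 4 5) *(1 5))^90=(1 4 7 3 8 2 5)=[0, 4, 5, 8, 7, 1, 6, 3, 2]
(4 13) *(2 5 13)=(2 5 13 4)=[0, 1, 5, 3, 2, 13, 6, 7, 8, 9, 10, 11, 12, 4]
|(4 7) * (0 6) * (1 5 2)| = |(0 6)(1 5 2)(4 7)| = 6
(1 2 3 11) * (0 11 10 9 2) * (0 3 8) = (0 11 1 3 10 9 2 8) = [11, 3, 8, 10, 4, 5, 6, 7, 0, 2, 9, 1]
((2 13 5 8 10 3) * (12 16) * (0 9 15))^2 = (16)(0 15 9)(2 5 10)(3 13 8) = [15, 1, 5, 13, 4, 10, 6, 7, 3, 0, 2, 11, 12, 8, 14, 9, 16]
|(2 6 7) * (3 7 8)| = 5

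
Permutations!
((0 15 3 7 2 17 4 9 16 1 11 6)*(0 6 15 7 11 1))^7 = (17)(3 11 15) = [0, 1, 2, 11, 4, 5, 6, 7, 8, 9, 10, 15, 12, 13, 14, 3, 16, 17]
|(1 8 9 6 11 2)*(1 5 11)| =|(1 8 9 6)(2 5 11)| =12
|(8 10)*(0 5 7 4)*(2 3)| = |(0 5 7 4)(2 3)(8 10)| = 4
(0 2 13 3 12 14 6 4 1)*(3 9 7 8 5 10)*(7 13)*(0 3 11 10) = [2, 3, 7, 12, 1, 0, 4, 8, 5, 13, 11, 10, 14, 9, 6] = (0 2 7 8 5)(1 3 12 14 6 4)(9 13)(10 11)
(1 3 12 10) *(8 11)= (1 3 12 10)(8 11)= [0, 3, 2, 12, 4, 5, 6, 7, 11, 9, 1, 8, 10]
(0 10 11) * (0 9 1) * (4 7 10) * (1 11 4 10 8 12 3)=(0 10 4 7 8 12 3 1)(9 11)=[10, 0, 2, 1, 7, 5, 6, 8, 12, 11, 4, 9, 3]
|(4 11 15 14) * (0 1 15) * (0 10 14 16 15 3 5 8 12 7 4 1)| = 10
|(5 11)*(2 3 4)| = |(2 3 4)(5 11)| = 6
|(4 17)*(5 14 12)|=6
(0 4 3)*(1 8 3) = (0 4 1 8 3) = [4, 8, 2, 0, 1, 5, 6, 7, 3]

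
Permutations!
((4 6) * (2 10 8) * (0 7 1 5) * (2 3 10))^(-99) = [7, 5, 2, 3, 6, 0, 4, 1, 8, 9, 10] = (10)(0 7 1 5)(4 6)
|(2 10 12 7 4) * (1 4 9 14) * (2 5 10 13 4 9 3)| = 24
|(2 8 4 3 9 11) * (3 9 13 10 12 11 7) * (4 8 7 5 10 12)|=12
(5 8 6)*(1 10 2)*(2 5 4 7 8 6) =(1 10 5 6 4 7 8 2) =[0, 10, 1, 3, 7, 6, 4, 8, 2, 9, 5]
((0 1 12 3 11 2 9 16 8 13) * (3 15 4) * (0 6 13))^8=[9, 16, 4, 12, 1, 5, 6, 7, 2, 3, 10, 15, 8, 13, 14, 0, 11]=(0 9 3 12 8 2 4 1 16 11 15)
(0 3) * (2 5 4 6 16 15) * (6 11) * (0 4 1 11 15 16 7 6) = [3, 11, 5, 4, 15, 1, 7, 6, 8, 9, 10, 0, 12, 13, 14, 2, 16] = (16)(0 3 4 15 2 5 1 11)(6 7)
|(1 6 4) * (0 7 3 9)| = 12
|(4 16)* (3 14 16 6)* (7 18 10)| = 15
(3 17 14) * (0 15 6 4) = (0 15 6 4)(3 17 14) = [15, 1, 2, 17, 0, 5, 4, 7, 8, 9, 10, 11, 12, 13, 3, 6, 16, 14]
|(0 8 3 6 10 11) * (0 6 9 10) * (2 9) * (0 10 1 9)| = |(0 8 3 2)(1 9)(6 10 11)| = 12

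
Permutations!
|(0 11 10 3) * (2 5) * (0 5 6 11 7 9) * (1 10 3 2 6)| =|(0 7 9)(1 10 2)(3 5 6 11)| =12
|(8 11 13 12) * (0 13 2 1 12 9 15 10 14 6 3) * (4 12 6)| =|(0 13 9 15 10 14 4 12 8 11 2 1 6 3)| =14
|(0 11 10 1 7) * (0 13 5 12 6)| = 9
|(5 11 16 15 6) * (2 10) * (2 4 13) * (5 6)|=|(2 10 4 13)(5 11 16 15)|=4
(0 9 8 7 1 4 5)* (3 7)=[9, 4, 2, 7, 5, 0, 6, 1, 3, 8]=(0 9 8 3 7 1 4 5)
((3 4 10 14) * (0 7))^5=(0 7)(3 4 10 14)=[7, 1, 2, 4, 10, 5, 6, 0, 8, 9, 14, 11, 12, 13, 3]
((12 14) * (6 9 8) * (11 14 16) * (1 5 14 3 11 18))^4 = (1 16 14)(5 18 12)(6 9 8) = [0, 16, 2, 3, 4, 18, 9, 7, 6, 8, 10, 11, 5, 13, 1, 15, 14, 17, 12]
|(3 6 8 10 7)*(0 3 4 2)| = 8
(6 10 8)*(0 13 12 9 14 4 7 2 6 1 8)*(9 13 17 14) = (0 17 14 4 7 2 6 10)(1 8)(12 13) = [17, 8, 6, 3, 7, 5, 10, 2, 1, 9, 0, 11, 13, 12, 4, 15, 16, 14]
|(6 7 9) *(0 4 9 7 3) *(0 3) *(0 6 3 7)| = 5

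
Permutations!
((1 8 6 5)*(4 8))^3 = (1 6 4 5 8) = [0, 6, 2, 3, 5, 8, 4, 7, 1]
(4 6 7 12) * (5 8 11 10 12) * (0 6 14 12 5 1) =(0 6 7 1)(4 14 12)(5 8 11 10) =[6, 0, 2, 3, 14, 8, 7, 1, 11, 9, 5, 10, 4, 13, 12]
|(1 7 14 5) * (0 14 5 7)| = |(0 14 7 5 1)| = 5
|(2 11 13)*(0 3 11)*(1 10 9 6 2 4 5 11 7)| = |(0 3 7 1 10 9 6 2)(4 5 11 13)| = 8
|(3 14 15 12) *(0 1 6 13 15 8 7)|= 10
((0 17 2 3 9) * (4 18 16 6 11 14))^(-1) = [9, 1, 17, 2, 14, 5, 16, 7, 8, 3, 10, 6, 12, 13, 11, 15, 18, 0, 4] = (0 9 3 2 17)(4 14 11 6 16 18)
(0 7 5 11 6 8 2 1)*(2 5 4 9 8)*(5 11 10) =(0 7 4 9 8 11 6 2 1)(5 10) =[7, 0, 1, 3, 9, 10, 2, 4, 11, 8, 5, 6]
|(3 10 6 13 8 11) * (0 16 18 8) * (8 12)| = 10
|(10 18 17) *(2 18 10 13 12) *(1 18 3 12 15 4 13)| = |(1 18 17)(2 3 12)(4 13 15)| = 3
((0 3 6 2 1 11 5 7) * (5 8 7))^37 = (0 11 6 7 1 3 8 2) = [11, 3, 0, 8, 4, 5, 7, 1, 2, 9, 10, 6]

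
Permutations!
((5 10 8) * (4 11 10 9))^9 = (4 8)(5 11)(9 10) = [0, 1, 2, 3, 8, 11, 6, 7, 4, 10, 9, 5]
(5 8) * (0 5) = (0 5 8) = [5, 1, 2, 3, 4, 8, 6, 7, 0]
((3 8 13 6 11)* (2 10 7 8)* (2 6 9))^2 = (2 7 13)(3 11 6)(8 9 10) = [0, 1, 7, 11, 4, 5, 3, 13, 9, 10, 8, 6, 12, 2]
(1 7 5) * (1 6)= (1 7 5 6)= [0, 7, 2, 3, 4, 6, 1, 5]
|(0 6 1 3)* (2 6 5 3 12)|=12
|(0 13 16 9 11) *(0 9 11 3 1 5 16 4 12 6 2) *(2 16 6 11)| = |(0 13 4 12 11 9 3 1 5 6 16 2)| = 12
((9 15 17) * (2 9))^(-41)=(2 17 15 9)=[0, 1, 17, 3, 4, 5, 6, 7, 8, 2, 10, 11, 12, 13, 14, 9, 16, 15]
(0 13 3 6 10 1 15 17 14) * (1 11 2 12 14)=(0 13 3 6 10 11 2 12 14)(1 15 17)=[13, 15, 12, 6, 4, 5, 10, 7, 8, 9, 11, 2, 14, 3, 0, 17, 16, 1]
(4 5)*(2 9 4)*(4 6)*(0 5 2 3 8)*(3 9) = (0 5 9 6 4 2 3 8) = [5, 1, 3, 8, 2, 9, 4, 7, 0, 6]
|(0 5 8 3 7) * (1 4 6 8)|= 8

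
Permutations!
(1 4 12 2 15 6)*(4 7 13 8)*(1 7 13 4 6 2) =(1 13 8 6 7 4 12)(2 15) =[0, 13, 15, 3, 12, 5, 7, 4, 6, 9, 10, 11, 1, 8, 14, 2]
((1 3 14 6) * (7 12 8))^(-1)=(1 6 14 3)(7 8 12)=[0, 6, 2, 1, 4, 5, 14, 8, 12, 9, 10, 11, 7, 13, 3]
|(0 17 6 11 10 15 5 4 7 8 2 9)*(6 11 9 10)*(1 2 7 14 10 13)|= 30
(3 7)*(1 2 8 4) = (1 2 8 4)(3 7) = [0, 2, 8, 7, 1, 5, 6, 3, 4]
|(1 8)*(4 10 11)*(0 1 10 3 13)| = 8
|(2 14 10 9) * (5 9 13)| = |(2 14 10 13 5 9)| = 6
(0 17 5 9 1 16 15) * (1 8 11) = (0 17 5 9 8 11 1 16 15) = [17, 16, 2, 3, 4, 9, 6, 7, 11, 8, 10, 1, 12, 13, 14, 0, 15, 5]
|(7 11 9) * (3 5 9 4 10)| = |(3 5 9 7 11 4 10)| = 7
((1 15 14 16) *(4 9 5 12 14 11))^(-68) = (1 9 16 4 14 11 12 15 5) = [0, 9, 2, 3, 14, 1, 6, 7, 8, 16, 10, 12, 15, 13, 11, 5, 4]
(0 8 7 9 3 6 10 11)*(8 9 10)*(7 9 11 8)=[11, 1, 2, 6, 4, 5, 7, 10, 9, 3, 8, 0]=(0 11)(3 6 7 10 8 9)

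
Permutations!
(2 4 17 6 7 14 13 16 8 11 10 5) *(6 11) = (2 4 17 11 10 5)(6 7 14 13 16 8) = [0, 1, 4, 3, 17, 2, 7, 14, 6, 9, 5, 10, 12, 16, 13, 15, 8, 11]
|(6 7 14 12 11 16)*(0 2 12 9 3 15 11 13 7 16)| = |(0 2 12 13 7 14 9 3 15 11)(6 16)| = 10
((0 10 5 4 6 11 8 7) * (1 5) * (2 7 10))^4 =(0 2 7)(1 11 5 8 4 10 6) =[2, 11, 7, 3, 10, 8, 1, 0, 4, 9, 6, 5]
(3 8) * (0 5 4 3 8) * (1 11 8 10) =[5, 11, 2, 0, 3, 4, 6, 7, 10, 9, 1, 8] =(0 5 4 3)(1 11 8 10)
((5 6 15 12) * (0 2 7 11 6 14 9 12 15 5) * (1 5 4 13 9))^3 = (15)(0 11 13)(2 6 9)(4 12 7) = [11, 1, 6, 3, 12, 5, 9, 4, 8, 2, 10, 13, 7, 0, 14, 15]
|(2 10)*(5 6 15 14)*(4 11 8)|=|(2 10)(4 11 8)(5 6 15 14)|=12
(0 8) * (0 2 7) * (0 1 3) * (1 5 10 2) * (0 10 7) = (0 8 1 3 10 2)(5 7) = [8, 3, 0, 10, 4, 7, 6, 5, 1, 9, 2]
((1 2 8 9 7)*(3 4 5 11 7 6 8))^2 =(1 3 5 7 2 4 11)(6 9 8) =[0, 3, 4, 5, 11, 7, 9, 2, 6, 8, 10, 1]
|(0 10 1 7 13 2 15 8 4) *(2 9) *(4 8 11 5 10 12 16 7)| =13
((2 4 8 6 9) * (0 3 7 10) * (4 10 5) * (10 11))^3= (0 5 6 11 3 4 9 10 7 8 2)= [5, 1, 0, 4, 9, 6, 11, 8, 2, 10, 7, 3]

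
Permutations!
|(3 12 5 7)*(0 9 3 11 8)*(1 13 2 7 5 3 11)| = |(0 9 11 8)(1 13 2 7)(3 12)| = 4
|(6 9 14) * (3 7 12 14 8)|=|(3 7 12 14 6 9 8)|=7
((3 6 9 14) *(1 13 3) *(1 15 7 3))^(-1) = (1 13)(3 7 15 14 9 6) = [0, 13, 2, 7, 4, 5, 3, 15, 8, 6, 10, 11, 12, 1, 9, 14]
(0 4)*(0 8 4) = (4 8) = [0, 1, 2, 3, 8, 5, 6, 7, 4]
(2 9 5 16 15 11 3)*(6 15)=[0, 1, 9, 2, 4, 16, 15, 7, 8, 5, 10, 3, 12, 13, 14, 11, 6]=(2 9 5 16 6 15 11 3)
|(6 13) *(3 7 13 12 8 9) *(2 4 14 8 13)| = |(2 4 14 8 9 3 7)(6 12 13)| = 21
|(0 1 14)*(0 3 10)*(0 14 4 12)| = 12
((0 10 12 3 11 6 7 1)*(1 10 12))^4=(0 6)(1 11)(3 10)(7 12)=[6, 11, 2, 10, 4, 5, 0, 12, 8, 9, 3, 1, 7]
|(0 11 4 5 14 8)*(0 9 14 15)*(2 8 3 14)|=|(0 11 4 5 15)(2 8 9)(3 14)|=30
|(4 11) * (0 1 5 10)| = 4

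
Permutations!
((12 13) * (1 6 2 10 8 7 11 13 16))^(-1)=(1 16 12 13 11 7 8 10 2 6)=[0, 16, 6, 3, 4, 5, 1, 8, 10, 9, 2, 7, 13, 11, 14, 15, 12]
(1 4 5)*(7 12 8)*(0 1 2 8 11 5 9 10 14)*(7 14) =(0 1 4 9 10 7 12 11 5 2 8 14) =[1, 4, 8, 3, 9, 2, 6, 12, 14, 10, 7, 5, 11, 13, 0]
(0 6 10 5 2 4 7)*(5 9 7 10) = [6, 1, 4, 3, 10, 2, 5, 0, 8, 7, 9] = (0 6 5 2 4 10 9 7)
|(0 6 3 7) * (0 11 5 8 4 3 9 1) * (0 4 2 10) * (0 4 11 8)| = |(0 6 9 1 11 5)(2 10 4 3 7 8)| = 6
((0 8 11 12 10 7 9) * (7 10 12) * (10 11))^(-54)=(12)=[0, 1, 2, 3, 4, 5, 6, 7, 8, 9, 10, 11, 12]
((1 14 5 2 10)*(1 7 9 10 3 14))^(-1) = (2 5 14 3)(7 10 9) = [0, 1, 5, 2, 4, 14, 6, 10, 8, 7, 9, 11, 12, 13, 3]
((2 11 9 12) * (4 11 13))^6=(13)=[0, 1, 2, 3, 4, 5, 6, 7, 8, 9, 10, 11, 12, 13]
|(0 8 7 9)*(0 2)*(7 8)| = 4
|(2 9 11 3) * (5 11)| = 5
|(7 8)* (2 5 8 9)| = |(2 5 8 7 9)| = 5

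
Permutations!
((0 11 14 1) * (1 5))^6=(0 11 14 5 1)=[11, 0, 2, 3, 4, 1, 6, 7, 8, 9, 10, 14, 12, 13, 5]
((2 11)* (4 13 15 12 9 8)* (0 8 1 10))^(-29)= (0 1 12 13 8 10 9 15 4)(2 11)= [1, 12, 11, 3, 0, 5, 6, 7, 10, 15, 9, 2, 13, 8, 14, 4]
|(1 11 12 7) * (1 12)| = 2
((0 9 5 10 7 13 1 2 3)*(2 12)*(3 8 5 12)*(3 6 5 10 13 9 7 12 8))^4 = [10, 1, 9, 8, 4, 5, 6, 12, 3, 2, 0, 11, 7, 13] = (13)(0 10)(2 9)(3 8)(7 12)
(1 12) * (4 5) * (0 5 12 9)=(0 5 4 12 1 9)=[5, 9, 2, 3, 12, 4, 6, 7, 8, 0, 10, 11, 1]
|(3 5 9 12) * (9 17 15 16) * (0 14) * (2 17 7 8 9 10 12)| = 22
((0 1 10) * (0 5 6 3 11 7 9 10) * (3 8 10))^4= (11)= [0, 1, 2, 3, 4, 5, 6, 7, 8, 9, 10, 11]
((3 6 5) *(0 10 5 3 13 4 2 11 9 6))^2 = [5, 1, 9, 10, 11, 4, 0, 7, 8, 3, 13, 6, 12, 2] = (0 5 4 11 6)(2 9 3 10 13)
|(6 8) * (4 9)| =|(4 9)(6 8)| =2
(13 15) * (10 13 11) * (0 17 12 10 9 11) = (0 17 12 10 13 15)(9 11) = [17, 1, 2, 3, 4, 5, 6, 7, 8, 11, 13, 9, 10, 15, 14, 0, 16, 12]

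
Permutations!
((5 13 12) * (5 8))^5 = (5 13 12 8) = [0, 1, 2, 3, 4, 13, 6, 7, 5, 9, 10, 11, 8, 12]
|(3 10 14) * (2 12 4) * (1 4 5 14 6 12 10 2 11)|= |(1 4 11)(2 10 6 12 5 14 3)|= 21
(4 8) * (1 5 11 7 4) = (1 5 11 7 4 8) = [0, 5, 2, 3, 8, 11, 6, 4, 1, 9, 10, 7]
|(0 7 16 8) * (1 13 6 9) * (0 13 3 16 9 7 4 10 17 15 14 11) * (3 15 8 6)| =|(0 4 10 17 8 13 3 16 6 7 9 1 15 14 11)| =15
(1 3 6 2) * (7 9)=[0, 3, 1, 6, 4, 5, 2, 9, 8, 7]=(1 3 6 2)(7 9)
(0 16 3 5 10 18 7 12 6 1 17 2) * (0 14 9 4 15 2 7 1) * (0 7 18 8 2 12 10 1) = (0 16 3 5 1 17 18)(2 14 9 4 15 12 6 7 10 8) = [16, 17, 14, 5, 15, 1, 7, 10, 2, 4, 8, 11, 6, 13, 9, 12, 3, 18, 0]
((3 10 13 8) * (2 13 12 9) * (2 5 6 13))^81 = (3 10 12 9 5 6 13 8) = [0, 1, 2, 10, 4, 6, 13, 7, 3, 5, 12, 11, 9, 8]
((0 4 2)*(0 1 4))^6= (4)= [0, 1, 2, 3, 4]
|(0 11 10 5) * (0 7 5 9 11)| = |(5 7)(9 11 10)| = 6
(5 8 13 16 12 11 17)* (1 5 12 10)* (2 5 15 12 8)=(1 15 12 11 17 8 13 16 10)(2 5)=[0, 15, 5, 3, 4, 2, 6, 7, 13, 9, 1, 17, 11, 16, 14, 12, 10, 8]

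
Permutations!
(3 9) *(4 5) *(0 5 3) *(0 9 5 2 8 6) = (9)(0 2 8 6)(3 5 4) = [2, 1, 8, 5, 3, 4, 0, 7, 6, 9]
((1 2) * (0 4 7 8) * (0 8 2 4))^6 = (8)(1 7)(2 4) = [0, 7, 4, 3, 2, 5, 6, 1, 8]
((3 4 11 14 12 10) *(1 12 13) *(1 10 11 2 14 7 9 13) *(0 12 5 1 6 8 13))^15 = (1 5)(2 4 3 10 13 8 6 14) = [0, 5, 4, 10, 3, 1, 14, 7, 6, 9, 13, 11, 12, 8, 2]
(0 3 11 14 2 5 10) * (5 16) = [3, 1, 16, 11, 4, 10, 6, 7, 8, 9, 0, 14, 12, 13, 2, 15, 5] = (0 3 11 14 2 16 5 10)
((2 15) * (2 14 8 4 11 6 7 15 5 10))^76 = (2 5 10)(4 8 14 15 7 6 11) = [0, 1, 5, 3, 8, 10, 11, 6, 14, 9, 2, 4, 12, 13, 15, 7]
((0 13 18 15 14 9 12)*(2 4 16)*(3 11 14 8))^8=(0 9 11 8 18)(2 16 4)(3 15 13 12 14)=[9, 1, 16, 15, 2, 5, 6, 7, 18, 11, 10, 8, 14, 12, 3, 13, 4, 17, 0]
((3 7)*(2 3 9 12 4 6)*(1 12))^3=(1 6 7 12 2 9 4 3)=[0, 6, 9, 1, 3, 5, 7, 12, 8, 4, 10, 11, 2]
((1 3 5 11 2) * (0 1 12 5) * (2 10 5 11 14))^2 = (0 3 1)(2 11 5)(10 14 12) = [3, 0, 11, 1, 4, 2, 6, 7, 8, 9, 14, 5, 10, 13, 12]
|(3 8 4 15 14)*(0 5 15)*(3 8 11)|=6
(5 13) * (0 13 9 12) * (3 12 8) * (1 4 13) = [1, 4, 2, 12, 13, 9, 6, 7, 3, 8, 10, 11, 0, 5] = (0 1 4 13 5 9 8 3 12)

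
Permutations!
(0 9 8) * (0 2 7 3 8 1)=[9, 0, 7, 8, 4, 5, 6, 3, 2, 1]=(0 9 1)(2 7 3 8)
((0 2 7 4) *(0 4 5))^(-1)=(0 5 7 2)=[5, 1, 0, 3, 4, 7, 6, 2]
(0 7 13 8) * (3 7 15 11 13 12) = (0 15 11 13 8)(3 7 12) = [15, 1, 2, 7, 4, 5, 6, 12, 0, 9, 10, 13, 3, 8, 14, 11]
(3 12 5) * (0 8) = (0 8)(3 12 5) = [8, 1, 2, 12, 4, 3, 6, 7, 0, 9, 10, 11, 5]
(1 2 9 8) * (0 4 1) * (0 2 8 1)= (0 4)(1 8 2 9)= [4, 8, 9, 3, 0, 5, 6, 7, 2, 1]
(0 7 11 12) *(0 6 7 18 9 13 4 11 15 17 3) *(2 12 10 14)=(0 18 9 13 4 11 10 14 2 12 6 7 15 17 3)=[18, 1, 12, 0, 11, 5, 7, 15, 8, 13, 14, 10, 6, 4, 2, 17, 16, 3, 9]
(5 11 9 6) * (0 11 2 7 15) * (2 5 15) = (0 11 9 6 15)(2 7) = [11, 1, 7, 3, 4, 5, 15, 2, 8, 6, 10, 9, 12, 13, 14, 0]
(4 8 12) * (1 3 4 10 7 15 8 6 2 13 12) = (1 3 4 6 2 13 12 10 7 15 8) = [0, 3, 13, 4, 6, 5, 2, 15, 1, 9, 7, 11, 10, 12, 14, 8]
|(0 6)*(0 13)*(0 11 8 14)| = |(0 6 13 11 8 14)| = 6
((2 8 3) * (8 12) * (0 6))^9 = (0 6)(2 12 8 3) = [6, 1, 12, 2, 4, 5, 0, 7, 3, 9, 10, 11, 8]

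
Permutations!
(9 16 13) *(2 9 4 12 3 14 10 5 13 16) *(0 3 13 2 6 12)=(16)(0 3 14 10 5 2 9 6 12 13 4)=[3, 1, 9, 14, 0, 2, 12, 7, 8, 6, 5, 11, 13, 4, 10, 15, 16]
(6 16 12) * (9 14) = (6 16 12)(9 14) = [0, 1, 2, 3, 4, 5, 16, 7, 8, 14, 10, 11, 6, 13, 9, 15, 12]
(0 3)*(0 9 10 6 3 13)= (0 13)(3 9 10 6)= [13, 1, 2, 9, 4, 5, 3, 7, 8, 10, 6, 11, 12, 0]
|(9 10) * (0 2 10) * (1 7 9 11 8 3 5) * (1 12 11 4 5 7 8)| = |(0 2 10 4 5 12 11 1 8 3 7 9)| = 12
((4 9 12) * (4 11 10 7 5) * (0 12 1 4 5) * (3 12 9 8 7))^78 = (3 11)(10 12) = [0, 1, 2, 11, 4, 5, 6, 7, 8, 9, 12, 3, 10]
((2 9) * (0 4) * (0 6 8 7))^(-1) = (0 7 8 6 4)(2 9) = [7, 1, 9, 3, 0, 5, 4, 8, 6, 2]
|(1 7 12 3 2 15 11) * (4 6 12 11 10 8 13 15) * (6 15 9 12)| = |(1 7 11)(2 4 15 10 8 13 9 12 3)| = 9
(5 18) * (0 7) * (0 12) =(0 7 12)(5 18) =[7, 1, 2, 3, 4, 18, 6, 12, 8, 9, 10, 11, 0, 13, 14, 15, 16, 17, 5]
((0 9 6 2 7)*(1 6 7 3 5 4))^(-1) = [7, 4, 6, 2, 5, 3, 1, 9, 8, 0] = (0 7 9)(1 4 5 3 2 6)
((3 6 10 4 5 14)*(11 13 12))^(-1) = (3 14 5 4 10 6)(11 12 13) = [0, 1, 2, 14, 10, 4, 3, 7, 8, 9, 6, 12, 13, 11, 5]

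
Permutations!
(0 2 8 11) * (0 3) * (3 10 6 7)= (0 2 8 11 10 6 7 3)= [2, 1, 8, 0, 4, 5, 7, 3, 11, 9, 6, 10]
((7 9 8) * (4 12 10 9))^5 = (4 7 8 9 10 12) = [0, 1, 2, 3, 7, 5, 6, 8, 9, 10, 12, 11, 4]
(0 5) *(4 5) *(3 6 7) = (0 4 5)(3 6 7) = [4, 1, 2, 6, 5, 0, 7, 3]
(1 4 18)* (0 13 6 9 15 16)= (0 13 6 9 15 16)(1 4 18)= [13, 4, 2, 3, 18, 5, 9, 7, 8, 15, 10, 11, 12, 6, 14, 16, 0, 17, 1]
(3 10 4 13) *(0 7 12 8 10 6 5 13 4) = (0 7 12 8 10)(3 6 5 13) = [7, 1, 2, 6, 4, 13, 5, 12, 10, 9, 0, 11, 8, 3]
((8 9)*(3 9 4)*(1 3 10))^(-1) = (1 10 4 8 9 3) = [0, 10, 2, 1, 8, 5, 6, 7, 9, 3, 4]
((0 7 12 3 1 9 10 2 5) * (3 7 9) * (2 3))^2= [10, 5, 0, 2, 4, 9, 6, 7, 8, 3, 1, 11, 12]= (12)(0 10 1 5 9 3 2)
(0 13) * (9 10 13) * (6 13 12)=[9, 1, 2, 3, 4, 5, 13, 7, 8, 10, 12, 11, 6, 0]=(0 9 10 12 6 13)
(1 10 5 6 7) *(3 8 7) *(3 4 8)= [0, 10, 2, 3, 8, 6, 4, 1, 7, 9, 5]= (1 10 5 6 4 8 7)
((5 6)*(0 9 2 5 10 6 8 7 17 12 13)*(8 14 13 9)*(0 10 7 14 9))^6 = (0 7 13)(6 14 12)(8 17 10) = [7, 1, 2, 3, 4, 5, 14, 13, 17, 9, 8, 11, 6, 0, 12, 15, 16, 10]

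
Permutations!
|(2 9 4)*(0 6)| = 6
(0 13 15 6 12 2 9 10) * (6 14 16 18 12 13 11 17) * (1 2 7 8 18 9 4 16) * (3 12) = (0 11 17 6 13 15 14 1 2 4 16 9 10)(3 12 7 8 18) = [11, 2, 4, 12, 16, 5, 13, 8, 18, 10, 0, 17, 7, 15, 1, 14, 9, 6, 3]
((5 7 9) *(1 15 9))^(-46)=(1 7 5 9 15)=[0, 7, 2, 3, 4, 9, 6, 5, 8, 15, 10, 11, 12, 13, 14, 1]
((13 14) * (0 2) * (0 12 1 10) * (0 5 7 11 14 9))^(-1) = (0 9 13 14 11 7 5 10 1 12 2) = [9, 12, 0, 3, 4, 10, 6, 5, 8, 13, 1, 7, 2, 14, 11]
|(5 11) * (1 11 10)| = 4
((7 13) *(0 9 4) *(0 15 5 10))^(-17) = [9, 1, 2, 3, 15, 10, 6, 13, 8, 4, 0, 11, 12, 7, 14, 5] = (0 9 4 15 5 10)(7 13)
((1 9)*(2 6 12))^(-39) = [0, 9, 2, 3, 4, 5, 6, 7, 8, 1, 10, 11, 12] = (12)(1 9)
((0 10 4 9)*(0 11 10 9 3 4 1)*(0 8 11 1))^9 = [8, 10, 2, 4, 3, 5, 6, 7, 0, 11, 1, 9] = (0 8)(1 10)(3 4)(9 11)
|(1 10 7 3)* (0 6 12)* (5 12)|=|(0 6 5 12)(1 10 7 3)|=4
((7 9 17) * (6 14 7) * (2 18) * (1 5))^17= (1 5)(2 18)(6 7 17 14 9)= [0, 5, 18, 3, 4, 1, 7, 17, 8, 6, 10, 11, 12, 13, 9, 15, 16, 14, 2]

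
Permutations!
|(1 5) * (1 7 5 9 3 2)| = 4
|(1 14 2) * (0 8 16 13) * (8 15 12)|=6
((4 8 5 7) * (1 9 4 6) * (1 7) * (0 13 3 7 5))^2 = (0 3 6 1 4)(5 9 8 13 7) = [3, 4, 2, 6, 0, 9, 1, 5, 13, 8, 10, 11, 12, 7]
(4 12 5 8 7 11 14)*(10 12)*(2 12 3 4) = (2 12 5 8 7 11 14)(3 4 10) = [0, 1, 12, 4, 10, 8, 6, 11, 7, 9, 3, 14, 5, 13, 2]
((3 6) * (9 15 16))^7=(3 6)(9 15 16)=[0, 1, 2, 6, 4, 5, 3, 7, 8, 15, 10, 11, 12, 13, 14, 16, 9]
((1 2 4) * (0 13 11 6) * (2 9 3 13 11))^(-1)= (0 6 11)(1 4 2 13 3 9)= [6, 4, 13, 9, 2, 5, 11, 7, 8, 1, 10, 0, 12, 3]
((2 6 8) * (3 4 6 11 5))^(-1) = (2 8 6 4 3 5 11) = [0, 1, 8, 5, 3, 11, 4, 7, 6, 9, 10, 2]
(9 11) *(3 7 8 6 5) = (3 7 8 6 5)(9 11) = [0, 1, 2, 7, 4, 3, 5, 8, 6, 11, 10, 9]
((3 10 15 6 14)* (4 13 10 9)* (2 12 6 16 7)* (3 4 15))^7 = (2 3 6 15 4 7 10 12 9 14 16 13) = [0, 1, 3, 6, 7, 5, 15, 10, 8, 14, 12, 11, 9, 2, 16, 4, 13]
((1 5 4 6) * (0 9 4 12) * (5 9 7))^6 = (0 5)(1 4)(6 9)(7 12) = [5, 4, 2, 3, 1, 0, 9, 12, 8, 6, 10, 11, 7]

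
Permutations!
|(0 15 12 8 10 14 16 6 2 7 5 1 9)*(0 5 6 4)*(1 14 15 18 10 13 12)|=|(0 18 10 15 1 9 5 14 16 4)(2 7 6)(8 13 12)|=30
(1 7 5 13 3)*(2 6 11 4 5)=(1 7 2 6 11 4 5 13 3)=[0, 7, 6, 1, 5, 13, 11, 2, 8, 9, 10, 4, 12, 3]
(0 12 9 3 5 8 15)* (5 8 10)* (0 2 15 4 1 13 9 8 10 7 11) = [12, 13, 15, 10, 1, 7, 6, 11, 4, 3, 5, 0, 8, 9, 14, 2] = (0 12 8 4 1 13 9 3 10 5 7 11)(2 15)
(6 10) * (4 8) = [0, 1, 2, 3, 8, 5, 10, 7, 4, 9, 6] = (4 8)(6 10)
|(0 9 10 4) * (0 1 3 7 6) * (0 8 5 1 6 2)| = 11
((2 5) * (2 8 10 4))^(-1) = (2 4 10 8 5) = [0, 1, 4, 3, 10, 2, 6, 7, 5, 9, 8]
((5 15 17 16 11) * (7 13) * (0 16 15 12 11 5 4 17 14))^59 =[4, 1, 2, 3, 16, 15, 6, 13, 8, 9, 10, 0, 14, 7, 11, 12, 17, 5] =(0 4 16 17 5 15 12 14 11)(7 13)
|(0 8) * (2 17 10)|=|(0 8)(2 17 10)|=6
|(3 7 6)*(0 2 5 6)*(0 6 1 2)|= 3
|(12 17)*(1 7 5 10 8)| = |(1 7 5 10 8)(12 17)| = 10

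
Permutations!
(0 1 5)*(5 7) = (0 1 7 5) = [1, 7, 2, 3, 4, 0, 6, 5]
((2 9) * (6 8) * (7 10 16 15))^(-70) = (7 16)(10 15) = [0, 1, 2, 3, 4, 5, 6, 16, 8, 9, 15, 11, 12, 13, 14, 10, 7]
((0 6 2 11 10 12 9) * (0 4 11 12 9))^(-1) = (0 12 2 6)(4 9 10 11) = [12, 1, 6, 3, 9, 5, 0, 7, 8, 10, 11, 4, 2]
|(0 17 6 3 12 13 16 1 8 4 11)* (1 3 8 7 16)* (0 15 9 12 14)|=15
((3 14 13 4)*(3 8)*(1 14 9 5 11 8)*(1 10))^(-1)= (1 10 4 13 14)(3 8 11 5 9)= [0, 10, 2, 8, 13, 9, 6, 7, 11, 3, 4, 5, 12, 14, 1]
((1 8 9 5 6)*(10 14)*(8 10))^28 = (14) = [0, 1, 2, 3, 4, 5, 6, 7, 8, 9, 10, 11, 12, 13, 14]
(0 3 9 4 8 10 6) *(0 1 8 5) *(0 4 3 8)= (0 8 10 6 1)(3 9)(4 5)= [8, 0, 2, 9, 5, 4, 1, 7, 10, 3, 6]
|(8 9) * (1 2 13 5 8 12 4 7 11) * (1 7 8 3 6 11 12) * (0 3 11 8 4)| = |(0 3 6 8 9 1 2 13 5 11 7 12)| = 12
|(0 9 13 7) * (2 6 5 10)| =|(0 9 13 7)(2 6 5 10)| =4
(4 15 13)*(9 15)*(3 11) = (3 11)(4 9 15 13) = [0, 1, 2, 11, 9, 5, 6, 7, 8, 15, 10, 3, 12, 4, 14, 13]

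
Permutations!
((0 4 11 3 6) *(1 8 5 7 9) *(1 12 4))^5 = (0 9 6 7 3 5 11 8 4 1 12) = [9, 12, 2, 5, 1, 11, 7, 3, 4, 6, 10, 8, 0]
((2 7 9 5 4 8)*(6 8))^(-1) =(2 8 6 4 5 9 7) =[0, 1, 8, 3, 5, 9, 4, 2, 6, 7]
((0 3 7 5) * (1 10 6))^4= (1 10 6)= [0, 10, 2, 3, 4, 5, 1, 7, 8, 9, 6]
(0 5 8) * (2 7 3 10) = (0 5 8)(2 7 3 10) = [5, 1, 7, 10, 4, 8, 6, 3, 0, 9, 2]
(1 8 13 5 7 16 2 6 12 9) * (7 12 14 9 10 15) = (1 8 13 5 12 10 15 7 16 2 6 14 9) = [0, 8, 6, 3, 4, 12, 14, 16, 13, 1, 15, 11, 10, 5, 9, 7, 2]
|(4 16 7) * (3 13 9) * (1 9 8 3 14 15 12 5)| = 6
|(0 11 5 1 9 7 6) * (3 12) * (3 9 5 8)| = 8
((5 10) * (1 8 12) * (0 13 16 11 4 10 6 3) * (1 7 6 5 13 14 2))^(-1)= [3, 2, 14, 6, 11, 5, 7, 12, 1, 9, 4, 16, 8, 10, 0, 15, 13]= (0 3 6 7 12 8 1 2 14)(4 11 16 13 10)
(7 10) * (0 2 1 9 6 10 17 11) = [2, 9, 1, 3, 4, 5, 10, 17, 8, 6, 7, 0, 12, 13, 14, 15, 16, 11] = (0 2 1 9 6 10 7 17 11)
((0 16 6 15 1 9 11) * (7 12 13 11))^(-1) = (0 11 13 12 7 9 1 15 6 16) = [11, 15, 2, 3, 4, 5, 16, 9, 8, 1, 10, 13, 7, 12, 14, 6, 0]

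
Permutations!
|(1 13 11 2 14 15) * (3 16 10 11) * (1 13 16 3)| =|(1 16 10 11 2 14 15 13)| =8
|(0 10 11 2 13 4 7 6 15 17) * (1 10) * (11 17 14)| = |(0 1 10 17)(2 13 4 7 6 15 14 11)| = 8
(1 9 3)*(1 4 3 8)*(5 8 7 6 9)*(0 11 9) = [11, 5, 2, 4, 3, 8, 0, 6, 1, 7, 10, 9] = (0 11 9 7 6)(1 5 8)(3 4)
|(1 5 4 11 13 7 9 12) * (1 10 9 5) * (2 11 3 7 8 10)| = |(2 11 13 8 10 9 12)(3 7 5 4)| = 28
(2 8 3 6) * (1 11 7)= (1 11 7)(2 8 3 6)= [0, 11, 8, 6, 4, 5, 2, 1, 3, 9, 10, 7]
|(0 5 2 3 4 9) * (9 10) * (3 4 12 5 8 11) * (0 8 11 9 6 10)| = 14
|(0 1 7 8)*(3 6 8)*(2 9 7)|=8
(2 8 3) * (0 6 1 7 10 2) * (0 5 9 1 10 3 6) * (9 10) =(1 7 3 5 10 2 8 6 9) =[0, 7, 8, 5, 4, 10, 9, 3, 6, 1, 2]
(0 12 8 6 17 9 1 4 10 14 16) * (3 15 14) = (0 12 8 6 17 9 1 4 10 3 15 14 16) = [12, 4, 2, 15, 10, 5, 17, 7, 6, 1, 3, 11, 8, 13, 16, 14, 0, 9]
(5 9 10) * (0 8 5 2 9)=(0 8 5)(2 9 10)=[8, 1, 9, 3, 4, 0, 6, 7, 5, 10, 2]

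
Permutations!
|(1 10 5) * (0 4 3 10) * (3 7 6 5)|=|(0 4 7 6 5 1)(3 10)|=6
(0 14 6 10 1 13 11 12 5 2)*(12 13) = (0 14 6 10 1 12 5 2)(11 13) = [14, 12, 0, 3, 4, 2, 10, 7, 8, 9, 1, 13, 5, 11, 6]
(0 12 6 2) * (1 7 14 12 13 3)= [13, 7, 0, 1, 4, 5, 2, 14, 8, 9, 10, 11, 6, 3, 12]= (0 13 3 1 7 14 12 6 2)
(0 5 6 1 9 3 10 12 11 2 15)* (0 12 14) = (0 5 6 1 9 3 10 14)(2 15 12 11) = [5, 9, 15, 10, 4, 6, 1, 7, 8, 3, 14, 2, 11, 13, 0, 12]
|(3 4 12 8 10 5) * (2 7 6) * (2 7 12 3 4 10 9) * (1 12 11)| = 12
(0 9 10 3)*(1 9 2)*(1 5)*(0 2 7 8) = [7, 9, 5, 2, 4, 1, 6, 8, 0, 10, 3] = (0 7 8)(1 9 10 3 2 5)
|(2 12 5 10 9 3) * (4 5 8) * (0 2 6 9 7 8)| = |(0 2 12)(3 6 9)(4 5 10 7 8)| = 15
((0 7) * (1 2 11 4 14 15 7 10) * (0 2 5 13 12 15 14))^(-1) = (0 4 11 2 7 15 12 13 5 1 10) = [4, 10, 7, 3, 11, 1, 6, 15, 8, 9, 0, 2, 13, 5, 14, 12]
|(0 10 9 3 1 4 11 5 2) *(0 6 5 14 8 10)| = |(1 4 11 14 8 10 9 3)(2 6 5)| = 24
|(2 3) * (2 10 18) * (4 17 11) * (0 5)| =|(0 5)(2 3 10 18)(4 17 11)| =12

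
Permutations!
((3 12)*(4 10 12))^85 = (3 4 10 12) = [0, 1, 2, 4, 10, 5, 6, 7, 8, 9, 12, 11, 3]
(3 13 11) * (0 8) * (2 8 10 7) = (0 10 7 2 8)(3 13 11) = [10, 1, 8, 13, 4, 5, 6, 2, 0, 9, 7, 3, 12, 11]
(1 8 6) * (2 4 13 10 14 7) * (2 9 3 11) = (1 8 6)(2 4 13 10 14 7 9 3 11) = [0, 8, 4, 11, 13, 5, 1, 9, 6, 3, 14, 2, 12, 10, 7]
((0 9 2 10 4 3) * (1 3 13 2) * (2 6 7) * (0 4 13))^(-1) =[4, 9, 7, 1, 3, 5, 13, 6, 8, 0, 2, 11, 12, 10] =(0 4 3 1 9)(2 7 6 13 10)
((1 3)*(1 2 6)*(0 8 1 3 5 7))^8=[5, 0, 3, 6, 4, 8, 2, 1, 7]=(0 5 8 7 1)(2 3 6)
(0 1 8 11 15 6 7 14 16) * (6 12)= (0 1 8 11 15 12 6 7 14 16)= [1, 8, 2, 3, 4, 5, 7, 14, 11, 9, 10, 15, 6, 13, 16, 12, 0]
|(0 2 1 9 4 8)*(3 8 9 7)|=6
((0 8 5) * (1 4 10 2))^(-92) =[8, 1, 2, 3, 4, 0, 6, 7, 5, 9, 10] =(10)(0 8 5)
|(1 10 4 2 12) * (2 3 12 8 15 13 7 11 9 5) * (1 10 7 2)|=20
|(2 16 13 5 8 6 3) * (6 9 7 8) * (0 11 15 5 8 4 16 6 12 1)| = |(0 11 15 5 12 1)(2 6 3)(4 16 13 8 9 7)| = 6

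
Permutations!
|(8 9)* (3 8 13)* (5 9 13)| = |(3 8 13)(5 9)| = 6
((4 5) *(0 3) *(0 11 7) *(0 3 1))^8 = (3 7 11) = [0, 1, 2, 7, 4, 5, 6, 11, 8, 9, 10, 3]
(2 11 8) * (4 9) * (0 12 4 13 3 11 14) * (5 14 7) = (0 12 4 9 13 3 11 8 2 7 5 14) = [12, 1, 7, 11, 9, 14, 6, 5, 2, 13, 10, 8, 4, 3, 0]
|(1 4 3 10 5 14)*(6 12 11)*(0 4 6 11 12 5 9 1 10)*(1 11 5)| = 30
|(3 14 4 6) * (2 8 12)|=|(2 8 12)(3 14 4 6)|=12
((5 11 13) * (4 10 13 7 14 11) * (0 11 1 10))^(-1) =[4, 14, 2, 3, 5, 13, 6, 11, 8, 9, 1, 0, 12, 10, 7] =(0 4 5 13 10 1 14 7 11)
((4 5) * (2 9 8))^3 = (9)(4 5) = [0, 1, 2, 3, 5, 4, 6, 7, 8, 9]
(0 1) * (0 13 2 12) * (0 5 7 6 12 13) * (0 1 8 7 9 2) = (0 8 7 6 12 5 9 2 13) = [8, 1, 13, 3, 4, 9, 12, 6, 7, 2, 10, 11, 5, 0]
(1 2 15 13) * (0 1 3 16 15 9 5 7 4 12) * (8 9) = [1, 2, 8, 16, 12, 7, 6, 4, 9, 5, 10, 11, 0, 3, 14, 13, 15] = (0 1 2 8 9 5 7 4 12)(3 16 15 13)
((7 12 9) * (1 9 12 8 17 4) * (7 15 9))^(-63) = (1 8 4 7 17)(9 15) = [0, 8, 2, 3, 7, 5, 6, 17, 4, 15, 10, 11, 12, 13, 14, 9, 16, 1]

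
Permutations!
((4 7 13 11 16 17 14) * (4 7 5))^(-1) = (4 5)(7 14 17 16 11 13) = [0, 1, 2, 3, 5, 4, 6, 14, 8, 9, 10, 13, 12, 7, 17, 15, 11, 16]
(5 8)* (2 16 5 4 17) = (2 16 5 8 4 17) = [0, 1, 16, 3, 17, 8, 6, 7, 4, 9, 10, 11, 12, 13, 14, 15, 5, 2]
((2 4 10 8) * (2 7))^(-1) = (2 7 8 10 4) = [0, 1, 7, 3, 2, 5, 6, 8, 10, 9, 4]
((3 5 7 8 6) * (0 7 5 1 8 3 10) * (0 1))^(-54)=(1 6)(8 10)=[0, 6, 2, 3, 4, 5, 1, 7, 10, 9, 8]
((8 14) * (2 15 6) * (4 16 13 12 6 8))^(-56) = [0, 1, 12, 3, 8, 5, 13, 7, 2, 9, 10, 11, 16, 4, 15, 6, 14] = (2 12 16 14 15 6 13 4 8)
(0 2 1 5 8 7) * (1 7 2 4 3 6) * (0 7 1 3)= (0 4)(1 5 8 2)(3 6)= [4, 5, 1, 6, 0, 8, 3, 7, 2]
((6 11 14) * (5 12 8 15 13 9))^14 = (5 8 13)(6 14 11)(9 12 15) = [0, 1, 2, 3, 4, 8, 14, 7, 13, 12, 10, 6, 15, 5, 11, 9]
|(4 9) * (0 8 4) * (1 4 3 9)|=|(0 8 3 9)(1 4)|=4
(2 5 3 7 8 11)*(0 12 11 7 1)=(0 12 11 2 5 3 1)(7 8)=[12, 0, 5, 1, 4, 3, 6, 8, 7, 9, 10, 2, 11]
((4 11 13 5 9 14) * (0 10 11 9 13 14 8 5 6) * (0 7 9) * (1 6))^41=[10, 13, 2, 3, 0, 8, 1, 6, 9, 7, 11, 14, 12, 5, 4]=(0 10 11 14 4)(1 13 5 8 9 7 6)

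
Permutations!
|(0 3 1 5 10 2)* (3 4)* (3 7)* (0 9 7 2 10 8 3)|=|(10)(0 4 2 9 7)(1 5 8 3)|=20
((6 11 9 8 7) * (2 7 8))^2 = (2 6 9 7 11) = [0, 1, 6, 3, 4, 5, 9, 11, 8, 7, 10, 2]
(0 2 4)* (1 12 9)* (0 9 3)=(0 2 4 9 1 12 3)=[2, 12, 4, 0, 9, 5, 6, 7, 8, 1, 10, 11, 3]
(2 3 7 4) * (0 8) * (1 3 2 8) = [1, 3, 2, 7, 8, 5, 6, 4, 0] = (0 1 3 7 4 8)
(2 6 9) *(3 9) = (2 6 3 9) = [0, 1, 6, 9, 4, 5, 3, 7, 8, 2]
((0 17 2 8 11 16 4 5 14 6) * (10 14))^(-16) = (0 4 17 5 2 10 8 14 11 6 16) = [4, 1, 10, 3, 17, 2, 16, 7, 14, 9, 8, 6, 12, 13, 11, 15, 0, 5]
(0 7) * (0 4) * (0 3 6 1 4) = (0 7)(1 4 3 6) = [7, 4, 2, 6, 3, 5, 1, 0]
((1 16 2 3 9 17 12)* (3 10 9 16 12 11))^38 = (2 17 16 9 3 10 11) = [0, 1, 17, 10, 4, 5, 6, 7, 8, 3, 11, 2, 12, 13, 14, 15, 9, 16]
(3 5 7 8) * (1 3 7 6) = (1 3 5 6)(7 8) = [0, 3, 2, 5, 4, 6, 1, 8, 7]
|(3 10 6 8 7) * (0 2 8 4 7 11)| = 20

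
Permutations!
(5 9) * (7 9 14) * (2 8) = (2 8)(5 14 7 9) = [0, 1, 8, 3, 4, 14, 6, 9, 2, 5, 10, 11, 12, 13, 7]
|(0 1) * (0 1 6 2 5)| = |(0 6 2 5)| = 4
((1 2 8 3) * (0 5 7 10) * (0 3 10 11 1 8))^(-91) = (0 2 1 11 7 5)(3 10 8) = [2, 11, 1, 10, 4, 0, 6, 5, 3, 9, 8, 7]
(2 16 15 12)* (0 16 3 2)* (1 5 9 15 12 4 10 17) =(0 16 12)(1 5 9 15 4 10 17)(2 3) =[16, 5, 3, 2, 10, 9, 6, 7, 8, 15, 17, 11, 0, 13, 14, 4, 12, 1]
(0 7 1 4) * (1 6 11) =(0 7 6 11 1 4) =[7, 4, 2, 3, 0, 5, 11, 6, 8, 9, 10, 1]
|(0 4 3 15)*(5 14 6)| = |(0 4 3 15)(5 14 6)| = 12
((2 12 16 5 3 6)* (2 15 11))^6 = [0, 1, 15, 16, 4, 12, 5, 7, 8, 9, 10, 6, 11, 13, 14, 3, 2] = (2 15 3 16)(5 12 11 6)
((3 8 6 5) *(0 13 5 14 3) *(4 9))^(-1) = (0 5 13)(3 14 6 8)(4 9) = [5, 1, 2, 14, 9, 13, 8, 7, 3, 4, 10, 11, 12, 0, 6]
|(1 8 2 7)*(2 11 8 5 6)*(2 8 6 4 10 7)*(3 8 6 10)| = |(1 5 4 3 8 11 10 7)| = 8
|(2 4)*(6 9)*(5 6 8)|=|(2 4)(5 6 9 8)|=4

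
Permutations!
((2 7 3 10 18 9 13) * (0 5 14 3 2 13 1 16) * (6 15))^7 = (0 1 18 3 5 16 9 10 14)(2 7)(6 15) = [1, 18, 7, 5, 4, 16, 15, 2, 8, 10, 14, 11, 12, 13, 0, 6, 9, 17, 3]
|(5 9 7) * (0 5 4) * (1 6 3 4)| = 8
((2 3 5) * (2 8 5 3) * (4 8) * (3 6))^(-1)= (3 6)(4 5 8)= [0, 1, 2, 6, 5, 8, 3, 7, 4]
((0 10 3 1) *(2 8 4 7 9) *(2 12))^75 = [1, 3, 7, 10, 12, 5, 6, 2, 9, 8, 0, 11, 4] = (0 1 3 10)(2 7)(4 12)(8 9)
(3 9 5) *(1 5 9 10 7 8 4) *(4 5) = (1 4)(3 10 7 8 5) = [0, 4, 2, 10, 1, 3, 6, 8, 5, 9, 7]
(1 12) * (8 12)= (1 8 12)= [0, 8, 2, 3, 4, 5, 6, 7, 12, 9, 10, 11, 1]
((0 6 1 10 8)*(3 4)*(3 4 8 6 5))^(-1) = (0 8 3 5)(1 6 10) = [8, 6, 2, 5, 4, 0, 10, 7, 3, 9, 1]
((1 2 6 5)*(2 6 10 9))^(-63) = (10) = [0, 1, 2, 3, 4, 5, 6, 7, 8, 9, 10]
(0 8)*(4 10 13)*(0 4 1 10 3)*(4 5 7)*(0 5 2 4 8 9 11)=(0 9 11)(1 10 13)(2 4 3 5 7 8)=[9, 10, 4, 5, 3, 7, 6, 8, 2, 11, 13, 0, 12, 1]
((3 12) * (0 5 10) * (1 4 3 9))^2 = [10, 3, 2, 9, 12, 0, 6, 7, 8, 4, 5, 11, 1] = (0 10 5)(1 3 9 4 12)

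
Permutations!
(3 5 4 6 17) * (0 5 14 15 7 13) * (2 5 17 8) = (0 17 3 14 15 7 13)(2 5 4 6 8) = [17, 1, 5, 14, 6, 4, 8, 13, 2, 9, 10, 11, 12, 0, 15, 7, 16, 3]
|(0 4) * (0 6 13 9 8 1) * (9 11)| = 8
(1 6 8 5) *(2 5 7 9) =(1 6 8 7 9 2 5) =[0, 6, 5, 3, 4, 1, 8, 9, 7, 2]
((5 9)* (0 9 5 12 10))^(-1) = (0 10 12 9) = [10, 1, 2, 3, 4, 5, 6, 7, 8, 0, 12, 11, 9]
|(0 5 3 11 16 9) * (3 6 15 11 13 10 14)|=28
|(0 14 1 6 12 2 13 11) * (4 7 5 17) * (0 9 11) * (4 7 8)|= 42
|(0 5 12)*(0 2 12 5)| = |(2 12)| = 2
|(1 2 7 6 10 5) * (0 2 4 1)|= 6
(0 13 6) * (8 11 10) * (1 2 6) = (0 13 1 2 6)(8 11 10) = [13, 2, 6, 3, 4, 5, 0, 7, 11, 9, 8, 10, 12, 1]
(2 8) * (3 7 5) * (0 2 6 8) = (0 2)(3 7 5)(6 8) = [2, 1, 0, 7, 4, 3, 8, 5, 6]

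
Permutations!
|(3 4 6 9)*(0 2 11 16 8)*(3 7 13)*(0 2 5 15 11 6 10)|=14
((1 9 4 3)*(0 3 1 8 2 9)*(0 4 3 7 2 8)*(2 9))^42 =(0 9)(3 7) =[9, 1, 2, 7, 4, 5, 6, 3, 8, 0]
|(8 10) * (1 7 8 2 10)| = 6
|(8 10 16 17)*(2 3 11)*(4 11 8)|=8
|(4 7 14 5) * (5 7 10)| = 6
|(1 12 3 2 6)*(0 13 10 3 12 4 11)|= 9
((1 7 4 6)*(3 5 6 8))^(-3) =(1 3 7 5 4 6 8) =[0, 3, 2, 7, 6, 4, 8, 5, 1]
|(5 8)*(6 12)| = 2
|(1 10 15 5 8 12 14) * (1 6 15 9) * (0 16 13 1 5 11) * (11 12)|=36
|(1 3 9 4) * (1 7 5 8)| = |(1 3 9 4 7 5 8)| = 7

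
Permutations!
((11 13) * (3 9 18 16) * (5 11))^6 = [0, 1, 2, 18, 4, 5, 6, 7, 8, 16, 10, 11, 12, 13, 14, 15, 9, 17, 3] = (3 18)(9 16)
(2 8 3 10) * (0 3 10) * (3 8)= (0 8 10 2 3)= [8, 1, 3, 0, 4, 5, 6, 7, 10, 9, 2]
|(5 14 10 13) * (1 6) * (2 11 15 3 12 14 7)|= 10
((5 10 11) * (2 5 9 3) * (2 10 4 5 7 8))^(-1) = [0, 1, 8, 9, 5, 4, 6, 2, 7, 11, 3, 10] = (2 8 7)(3 9 11 10)(4 5)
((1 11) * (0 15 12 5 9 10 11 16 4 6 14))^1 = [15, 16, 2, 3, 6, 9, 14, 7, 8, 10, 11, 1, 5, 13, 0, 12, 4] = (0 15 12 5 9 10 11 1 16 4 6 14)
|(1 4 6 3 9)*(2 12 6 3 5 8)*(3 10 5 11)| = 11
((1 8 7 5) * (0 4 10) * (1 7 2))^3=(10)(5 7)=[0, 1, 2, 3, 4, 7, 6, 5, 8, 9, 10]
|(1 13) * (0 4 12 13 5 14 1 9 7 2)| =|(0 4 12 13 9 7 2)(1 5 14)| =21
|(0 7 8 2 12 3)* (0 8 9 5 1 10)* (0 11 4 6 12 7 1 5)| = 12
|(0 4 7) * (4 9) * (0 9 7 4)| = 3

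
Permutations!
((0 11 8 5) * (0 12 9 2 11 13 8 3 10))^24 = (0 12 3 8 2)(5 11 13 9 10) = [12, 1, 0, 8, 4, 11, 6, 7, 2, 10, 5, 13, 3, 9]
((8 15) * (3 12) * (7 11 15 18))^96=(7 11 15 8 18)=[0, 1, 2, 3, 4, 5, 6, 11, 18, 9, 10, 15, 12, 13, 14, 8, 16, 17, 7]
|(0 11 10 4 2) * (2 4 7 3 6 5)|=8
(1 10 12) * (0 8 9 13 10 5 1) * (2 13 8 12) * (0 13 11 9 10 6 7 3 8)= [12, 5, 11, 8, 4, 1, 7, 3, 10, 0, 2, 9, 13, 6]= (0 12 13 6 7 3 8 10 2 11 9)(1 5)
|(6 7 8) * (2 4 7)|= 5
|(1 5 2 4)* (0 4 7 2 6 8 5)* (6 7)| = 15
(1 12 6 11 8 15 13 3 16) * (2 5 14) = (1 12 6 11 8 15 13 3 16)(2 5 14) = [0, 12, 5, 16, 4, 14, 11, 7, 15, 9, 10, 8, 6, 3, 2, 13, 1]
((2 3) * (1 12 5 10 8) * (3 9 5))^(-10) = (1 10 9 3)(2 12 8 5) = [0, 10, 12, 1, 4, 2, 6, 7, 5, 3, 9, 11, 8]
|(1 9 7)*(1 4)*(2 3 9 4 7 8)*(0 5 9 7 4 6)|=10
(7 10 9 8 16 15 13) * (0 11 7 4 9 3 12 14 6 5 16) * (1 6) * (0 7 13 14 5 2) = (0 11 13 4 9 8 7 10 3 12 5 16 15 14 1 6 2) = [11, 6, 0, 12, 9, 16, 2, 10, 7, 8, 3, 13, 5, 4, 1, 14, 15]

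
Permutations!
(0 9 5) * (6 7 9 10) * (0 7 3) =(0 10 6 3)(5 7 9) =[10, 1, 2, 0, 4, 7, 3, 9, 8, 5, 6]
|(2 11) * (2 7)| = |(2 11 7)| = 3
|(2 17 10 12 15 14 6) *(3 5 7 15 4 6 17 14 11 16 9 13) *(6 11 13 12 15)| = 10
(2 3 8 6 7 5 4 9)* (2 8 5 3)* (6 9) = (3 5 4 6 7)(8 9) = [0, 1, 2, 5, 6, 4, 7, 3, 9, 8]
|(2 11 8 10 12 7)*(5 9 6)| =|(2 11 8 10 12 7)(5 9 6)| =6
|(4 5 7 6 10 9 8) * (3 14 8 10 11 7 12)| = 6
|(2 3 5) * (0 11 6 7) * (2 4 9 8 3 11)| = 5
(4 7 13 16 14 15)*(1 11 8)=(1 11 8)(4 7 13 16 14 15)=[0, 11, 2, 3, 7, 5, 6, 13, 1, 9, 10, 8, 12, 16, 15, 4, 14]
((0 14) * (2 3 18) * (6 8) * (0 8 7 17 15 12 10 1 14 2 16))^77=[3, 17, 18, 16, 4, 5, 10, 1, 12, 9, 7, 11, 6, 13, 15, 8, 2, 14, 0]=(0 3 16 2 18)(1 17 14 15 8 12 6 10 7)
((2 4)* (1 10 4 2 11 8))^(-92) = (1 11 10 8 4) = [0, 11, 2, 3, 1, 5, 6, 7, 4, 9, 8, 10]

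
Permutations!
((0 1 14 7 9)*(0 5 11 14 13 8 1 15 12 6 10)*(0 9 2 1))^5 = [9, 12, 15, 3, 4, 1, 14, 0, 10, 2, 7, 13, 11, 6, 8, 5] = (0 9 2 15 5 1 12 11 13 6 14 8 10 7)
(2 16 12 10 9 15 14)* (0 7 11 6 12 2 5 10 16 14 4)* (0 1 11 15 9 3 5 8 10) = (0 7 15 4 1 11 6 12 16 2 14 8 10 3 5) = [7, 11, 14, 5, 1, 0, 12, 15, 10, 9, 3, 6, 16, 13, 8, 4, 2]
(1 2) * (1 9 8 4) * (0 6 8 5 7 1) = (0 6 8 4)(1 2 9 5 7) = [6, 2, 9, 3, 0, 7, 8, 1, 4, 5]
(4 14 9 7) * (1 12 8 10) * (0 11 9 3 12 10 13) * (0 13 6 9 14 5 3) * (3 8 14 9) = (0 11 9 7 4 5 8 6 3 12 14)(1 10) = [11, 10, 2, 12, 5, 8, 3, 4, 6, 7, 1, 9, 14, 13, 0]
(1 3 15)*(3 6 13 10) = (1 6 13 10 3 15) = [0, 6, 2, 15, 4, 5, 13, 7, 8, 9, 3, 11, 12, 10, 14, 1]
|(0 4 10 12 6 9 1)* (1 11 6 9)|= |(0 4 10 12 9 11 6 1)|= 8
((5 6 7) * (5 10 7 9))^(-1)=[0, 1, 2, 3, 4, 9, 5, 10, 8, 6, 7]=(5 9 6)(7 10)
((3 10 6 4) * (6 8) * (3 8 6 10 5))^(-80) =(10) =[0, 1, 2, 3, 4, 5, 6, 7, 8, 9, 10]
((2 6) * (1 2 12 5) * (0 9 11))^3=(1 12 2 5 6)=[0, 12, 5, 3, 4, 6, 1, 7, 8, 9, 10, 11, 2]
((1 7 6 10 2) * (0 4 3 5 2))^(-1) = (0 10 6 7 1 2 5 3 4) = [10, 2, 5, 4, 0, 3, 7, 1, 8, 9, 6]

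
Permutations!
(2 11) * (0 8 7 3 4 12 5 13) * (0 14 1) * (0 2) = (0 8 7 3 4 12 5 13 14 1 2 11) = [8, 2, 11, 4, 12, 13, 6, 3, 7, 9, 10, 0, 5, 14, 1]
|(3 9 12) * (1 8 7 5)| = |(1 8 7 5)(3 9 12)| = 12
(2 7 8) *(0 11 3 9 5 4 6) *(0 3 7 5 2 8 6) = (0 11 7 6 3 9 2 5 4) = [11, 1, 5, 9, 0, 4, 3, 6, 8, 2, 10, 7]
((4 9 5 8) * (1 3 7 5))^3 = (1 5 9 7 4 3 8) = [0, 5, 2, 8, 3, 9, 6, 4, 1, 7]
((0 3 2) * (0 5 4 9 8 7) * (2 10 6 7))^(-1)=(0 7 6 10 3)(2 8 9 4 5)=[7, 1, 8, 0, 5, 2, 10, 6, 9, 4, 3]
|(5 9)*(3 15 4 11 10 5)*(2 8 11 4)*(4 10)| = 9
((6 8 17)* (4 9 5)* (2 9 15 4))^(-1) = [0, 1, 5, 3, 15, 9, 17, 7, 6, 2, 10, 11, 12, 13, 14, 4, 16, 8] = (2 5 9)(4 15)(6 17 8)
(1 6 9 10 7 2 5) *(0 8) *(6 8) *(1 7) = [6, 8, 5, 3, 4, 7, 9, 2, 0, 10, 1] = (0 6 9 10 1 8)(2 5 7)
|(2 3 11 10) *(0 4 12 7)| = |(0 4 12 7)(2 3 11 10)| = 4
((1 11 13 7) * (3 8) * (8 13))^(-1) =(1 7 13 3 8 11) =[0, 7, 2, 8, 4, 5, 6, 13, 11, 9, 10, 1, 12, 3]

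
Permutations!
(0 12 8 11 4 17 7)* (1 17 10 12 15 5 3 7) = [15, 17, 2, 7, 10, 3, 6, 0, 11, 9, 12, 4, 8, 13, 14, 5, 16, 1] = (0 15 5 3 7)(1 17)(4 10 12 8 11)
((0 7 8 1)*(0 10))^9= (0 10 1 8 7)= [10, 8, 2, 3, 4, 5, 6, 0, 7, 9, 1]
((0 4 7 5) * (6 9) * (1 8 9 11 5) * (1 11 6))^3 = (0 11 4 5 7) = [11, 1, 2, 3, 5, 7, 6, 0, 8, 9, 10, 4]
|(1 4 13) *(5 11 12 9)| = 12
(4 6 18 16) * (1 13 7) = [0, 13, 2, 3, 6, 5, 18, 1, 8, 9, 10, 11, 12, 7, 14, 15, 4, 17, 16] = (1 13 7)(4 6 18 16)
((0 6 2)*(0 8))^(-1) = [8, 1, 6, 3, 4, 5, 0, 7, 2] = (0 8 2 6)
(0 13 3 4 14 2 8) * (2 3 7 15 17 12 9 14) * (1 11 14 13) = (0 1 11 14 3 4 2 8)(7 15 17 12 9 13) = [1, 11, 8, 4, 2, 5, 6, 15, 0, 13, 10, 14, 9, 7, 3, 17, 16, 12]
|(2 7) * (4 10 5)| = |(2 7)(4 10 5)| = 6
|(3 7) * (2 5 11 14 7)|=|(2 5 11 14 7 3)|=6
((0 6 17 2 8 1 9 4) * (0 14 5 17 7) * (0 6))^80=(17)=[0, 1, 2, 3, 4, 5, 6, 7, 8, 9, 10, 11, 12, 13, 14, 15, 16, 17]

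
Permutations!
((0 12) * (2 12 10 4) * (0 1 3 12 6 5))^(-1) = (0 5 6 2 4 10)(1 12 3) = [5, 12, 4, 1, 10, 6, 2, 7, 8, 9, 0, 11, 3]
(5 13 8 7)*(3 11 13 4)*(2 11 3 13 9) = (2 11 9)(4 13 8 7 5) = [0, 1, 11, 3, 13, 4, 6, 5, 7, 2, 10, 9, 12, 8]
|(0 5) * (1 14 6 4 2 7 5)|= |(0 1 14 6 4 2 7 5)|= 8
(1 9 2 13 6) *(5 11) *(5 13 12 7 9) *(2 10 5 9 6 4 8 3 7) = (1 9 10 5 11 13 4 8 3 7 6)(2 12) = [0, 9, 12, 7, 8, 11, 1, 6, 3, 10, 5, 13, 2, 4]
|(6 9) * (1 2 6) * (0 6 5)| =6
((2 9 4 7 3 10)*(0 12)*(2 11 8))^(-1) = (0 12)(2 8 11 10 3 7 4 9) = [12, 1, 8, 7, 9, 5, 6, 4, 11, 2, 3, 10, 0]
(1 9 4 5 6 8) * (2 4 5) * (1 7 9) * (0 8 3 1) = (0 8 7 9 5 6 3 1)(2 4) = [8, 0, 4, 1, 2, 6, 3, 9, 7, 5]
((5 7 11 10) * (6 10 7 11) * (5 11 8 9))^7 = (5 8 9)(6 7 11 10) = [0, 1, 2, 3, 4, 8, 7, 11, 9, 5, 6, 10]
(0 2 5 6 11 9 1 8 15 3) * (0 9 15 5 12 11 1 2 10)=(0 10)(1 8 5 6)(2 12 11 15 3 9)=[10, 8, 12, 9, 4, 6, 1, 7, 5, 2, 0, 15, 11, 13, 14, 3]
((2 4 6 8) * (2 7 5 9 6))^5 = (9)(2 4) = [0, 1, 4, 3, 2, 5, 6, 7, 8, 9]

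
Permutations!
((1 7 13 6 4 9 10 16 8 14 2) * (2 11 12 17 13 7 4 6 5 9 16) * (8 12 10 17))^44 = (17)(1 2 10 11 14 8 12 16 4) = [0, 2, 10, 3, 1, 5, 6, 7, 12, 9, 11, 14, 16, 13, 8, 15, 4, 17]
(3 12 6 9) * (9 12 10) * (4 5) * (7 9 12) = (3 10 12 6 7 9)(4 5) = [0, 1, 2, 10, 5, 4, 7, 9, 8, 3, 12, 11, 6]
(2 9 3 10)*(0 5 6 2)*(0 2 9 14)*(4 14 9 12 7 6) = (0 5 4 14)(2 9 3 10)(6 12 7) = [5, 1, 9, 10, 14, 4, 12, 6, 8, 3, 2, 11, 7, 13, 0]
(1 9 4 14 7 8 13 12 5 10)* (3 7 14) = [0, 9, 2, 7, 3, 10, 6, 8, 13, 4, 1, 11, 5, 12, 14] = (14)(1 9 4 3 7 8 13 12 5 10)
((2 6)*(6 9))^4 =(2 9 6) =[0, 1, 9, 3, 4, 5, 2, 7, 8, 6]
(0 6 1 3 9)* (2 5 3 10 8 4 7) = (0 6 1 10 8 4 7 2 5 3 9) = [6, 10, 5, 9, 7, 3, 1, 2, 4, 0, 8]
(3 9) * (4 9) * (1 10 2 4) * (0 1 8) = (0 1 10 2 4 9 3 8) = [1, 10, 4, 8, 9, 5, 6, 7, 0, 3, 2]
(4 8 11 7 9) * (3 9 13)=(3 9 4 8 11 7 13)=[0, 1, 2, 9, 8, 5, 6, 13, 11, 4, 10, 7, 12, 3]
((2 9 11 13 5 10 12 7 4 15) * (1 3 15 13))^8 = (1 15 9)(2 11 3)(4 5 12)(7 13 10) = [0, 15, 11, 2, 5, 12, 6, 13, 8, 1, 7, 3, 4, 10, 14, 9]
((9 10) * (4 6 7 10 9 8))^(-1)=(4 8 10 7 6)=[0, 1, 2, 3, 8, 5, 4, 6, 10, 9, 7]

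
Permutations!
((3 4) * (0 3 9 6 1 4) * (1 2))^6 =(1 4 9 6 2) =[0, 4, 1, 3, 9, 5, 2, 7, 8, 6]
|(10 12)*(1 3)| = 2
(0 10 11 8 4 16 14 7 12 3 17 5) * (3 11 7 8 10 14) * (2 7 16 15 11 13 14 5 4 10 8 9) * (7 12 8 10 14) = (0 5)(2 12 13 7 8 14 9)(3 17 4 15 11 10 16) = [5, 1, 12, 17, 15, 0, 6, 8, 14, 2, 16, 10, 13, 7, 9, 11, 3, 4]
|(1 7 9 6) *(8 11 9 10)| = 7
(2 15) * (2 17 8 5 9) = [0, 1, 15, 3, 4, 9, 6, 7, 5, 2, 10, 11, 12, 13, 14, 17, 16, 8] = (2 15 17 8 5 9)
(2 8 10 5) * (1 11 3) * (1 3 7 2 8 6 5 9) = [0, 11, 6, 3, 4, 8, 5, 2, 10, 1, 9, 7] = (1 11 7 2 6 5 8 10 9)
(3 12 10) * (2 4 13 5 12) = (2 4 13 5 12 10 3) = [0, 1, 4, 2, 13, 12, 6, 7, 8, 9, 3, 11, 10, 5]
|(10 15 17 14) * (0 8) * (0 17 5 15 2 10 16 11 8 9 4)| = |(0 9 4)(2 10)(5 15)(8 17 14 16 11)| = 30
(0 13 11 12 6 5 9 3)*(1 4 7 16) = [13, 4, 2, 0, 7, 9, 5, 16, 8, 3, 10, 12, 6, 11, 14, 15, 1] = (0 13 11 12 6 5 9 3)(1 4 7 16)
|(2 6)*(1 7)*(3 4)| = |(1 7)(2 6)(3 4)| = 2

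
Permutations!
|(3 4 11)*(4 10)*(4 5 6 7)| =7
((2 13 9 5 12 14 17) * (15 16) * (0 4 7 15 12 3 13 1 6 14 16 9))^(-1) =[13, 2, 17, 5, 0, 9, 1, 4, 8, 15, 10, 11, 16, 3, 6, 7, 12, 14] =(0 13 3 5 9 15 7 4)(1 2 17 14 6)(12 16)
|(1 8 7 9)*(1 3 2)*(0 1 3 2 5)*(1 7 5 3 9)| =|(0 7 1 8 5)(2 9)| =10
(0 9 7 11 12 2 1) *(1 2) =(0 9 7 11 12 1) =[9, 0, 2, 3, 4, 5, 6, 11, 8, 7, 10, 12, 1]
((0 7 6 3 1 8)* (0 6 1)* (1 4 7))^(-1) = (0 3 6 8 1)(4 7) = [3, 0, 2, 6, 7, 5, 8, 4, 1]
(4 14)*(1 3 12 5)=(1 3 12 5)(4 14)=[0, 3, 2, 12, 14, 1, 6, 7, 8, 9, 10, 11, 5, 13, 4]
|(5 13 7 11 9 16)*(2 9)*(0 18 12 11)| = |(0 18 12 11 2 9 16 5 13 7)| = 10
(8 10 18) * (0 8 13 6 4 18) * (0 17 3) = (0 8 10 17 3)(4 18 13 6) = [8, 1, 2, 0, 18, 5, 4, 7, 10, 9, 17, 11, 12, 6, 14, 15, 16, 3, 13]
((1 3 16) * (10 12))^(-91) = (1 16 3)(10 12) = [0, 16, 2, 1, 4, 5, 6, 7, 8, 9, 12, 11, 10, 13, 14, 15, 3]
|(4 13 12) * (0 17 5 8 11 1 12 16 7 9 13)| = |(0 17 5 8 11 1 12 4)(7 9 13 16)| = 8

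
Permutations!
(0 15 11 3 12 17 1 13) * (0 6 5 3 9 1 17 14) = (17)(0 15 11 9 1 13 6 5 3 12 14) = [15, 13, 2, 12, 4, 3, 5, 7, 8, 1, 10, 9, 14, 6, 0, 11, 16, 17]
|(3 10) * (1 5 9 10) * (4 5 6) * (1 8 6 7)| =|(1 7)(3 8 6 4 5 9 10)| =14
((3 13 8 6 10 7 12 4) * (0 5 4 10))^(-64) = (0 6 8 13 3 4 5)(7 10 12) = [6, 1, 2, 4, 5, 0, 8, 10, 13, 9, 12, 11, 7, 3]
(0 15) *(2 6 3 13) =(0 15)(2 6 3 13) =[15, 1, 6, 13, 4, 5, 3, 7, 8, 9, 10, 11, 12, 2, 14, 0]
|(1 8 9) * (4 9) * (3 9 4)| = |(1 8 3 9)| = 4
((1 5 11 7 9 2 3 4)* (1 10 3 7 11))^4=(11)(2 7 9)(3 4 10)=[0, 1, 7, 4, 10, 5, 6, 9, 8, 2, 3, 11]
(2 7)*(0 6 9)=(0 6 9)(2 7)=[6, 1, 7, 3, 4, 5, 9, 2, 8, 0]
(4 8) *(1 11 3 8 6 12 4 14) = (1 11 3 8 14)(4 6 12) = [0, 11, 2, 8, 6, 5, 12, 7, 14, 9, 10, 3, 4, 13, 1]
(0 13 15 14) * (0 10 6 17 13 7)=(0 7)(6 17 13 15 14 10)=[7, 1, 2, 3, 4, 5, 17, 0, 8, 9, 6, 11, 12, 15, 10, 14, 16, 13]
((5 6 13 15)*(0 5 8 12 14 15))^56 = (15) = [0, 1, 2, 3, 4, 5, 6, 7, 8, 9, 10, 11, 12, 13, 14, 15]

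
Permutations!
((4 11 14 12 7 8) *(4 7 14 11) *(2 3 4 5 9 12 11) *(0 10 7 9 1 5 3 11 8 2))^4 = [11, 1, 7, 3, 4, 5, 6, 10, 8, 9, 0, 2, 12, 13, 14] = (14)(0 11 2 7 10)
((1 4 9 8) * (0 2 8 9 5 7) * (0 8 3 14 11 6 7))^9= [4, 7, 5, 0, 8, 1, 14, 11, 6, 9, 10, 3, 12, 13, 2]= (0 4 8 6 14 2 5 1 7 11 3)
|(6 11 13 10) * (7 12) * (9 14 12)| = 4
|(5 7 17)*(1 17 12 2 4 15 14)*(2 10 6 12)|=24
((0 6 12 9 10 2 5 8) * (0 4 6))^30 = (2 9 6 8)(4 5 10 12) = [0, 1, 9, 3, 5, 10, 8, 7, 2, 6, 12, 11, 4]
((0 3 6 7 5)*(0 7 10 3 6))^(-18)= (0 10)(3 6)= [10, 1, 2, 6, 4, 5, 3, 7, 8, 9, 0]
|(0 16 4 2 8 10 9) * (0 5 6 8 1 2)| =|(0 16 4)(1 2)(5 6 8 10 9)| =30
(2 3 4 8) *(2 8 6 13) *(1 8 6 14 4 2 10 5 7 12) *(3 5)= (1 8 6 13 10 3 2 5 7 12)(4 14)= [0, 8, 5, 2, 14, 7, 13, 12, 6, 9, 3, 11, 1, 10, 4]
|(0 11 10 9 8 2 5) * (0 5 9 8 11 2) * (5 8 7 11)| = 15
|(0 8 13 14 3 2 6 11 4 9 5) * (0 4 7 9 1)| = 13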